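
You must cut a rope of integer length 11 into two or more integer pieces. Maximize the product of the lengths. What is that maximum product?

54

Define g[k] = max over 1≤i<k of i · max(k−i, g[k−i]); the inner max lets the remainder stay uncut if that's better.
g[2] = 1*max(1,0) = 1*1 = 1
g[3] = max(1*2, 2*1) = 2
g[4] = max(1*3, 2*2, 3*1) = 4
g[5] = max(1*4, 2*3, 3*2, 4*1) = 6
g[6] = max(1*6, 2*4, 3*3, 4*2, 5*1) = 9
g[7] = max(1*9, 2*6, 3*4, 4*3, 5*2, 6*1) = 12
g[8] = max(1*12, 2*9, 3*6, …, 6*2, 7*1) = 18
g[9] = max(1*18, 2*12, 3*9, …, 7*2, 8*1) = 27
g[10] = max(1*27, 2*18, 3*12, …, 8*2, 9*1) = 36
g[11] = max(1*36, 2*27, 3*18, …, 9*2, 10*1) = 54
One optimal split: 3 + 3 + 3 + 2; product 3*3*3*2 = 54.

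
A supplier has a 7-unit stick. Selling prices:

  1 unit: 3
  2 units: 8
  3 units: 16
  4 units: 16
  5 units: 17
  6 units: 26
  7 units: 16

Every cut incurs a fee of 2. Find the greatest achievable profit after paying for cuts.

31

Let v[k] be the best obtainable value from length k. For each k, try every first piece i and keep the best of price[i] + v[k−i] minus the 2 cut fee when i<k.
v[1] = 3
v[2] = max(3+3-2, 8+0) = 8
v[3] = max(3+8-2, 8+3-2, 16+0) = 16
v[4] = max(3+16-2, 8+8-2, 16+3-2, 16+0) = 17
v[5] = max(3+17-2, 8+16-2, 16+8-2, 16+3-2, 17+0) = 22
v[6] = max(3+22-2, 8+17-2, 16+16-2, 16+8-2, 17+3-2, 26+0) = 30
v[7] = max(3+30-2, 8+22-2, 16+17-2, …, 26+3-2, 16+0) = 31
One optimal plan: pieces 3 + 3 + 1 (2 cuts) → 35 − 4 = 31.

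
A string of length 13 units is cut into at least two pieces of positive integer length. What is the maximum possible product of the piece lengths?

Let P[k] be the best product for length k (with at least one cut). For each first piece i, the rest contributes max(k−i, P[k−i]).
P[2] = 1*max(1,0) = 1*1 = 1
P[3] = 1*max(2,1) = 1*2 = 2
P[4] = 2*max(2,1) = 2*2 = 4
P[5] = 2*max(3,2) = 2*3 = 6
P[6] = 3*max(3,2) = 3*3 = 9
P[7] = 2*max(5,6) = 2*6 = 12
P[8] = 2*max(6,9) = 2*9 = 18
P[9] = 3*max(6,9) = 3*9 = 27
P[10] = 2*max(8,18) = 2*18 = 36
P[11] = 2*max(9,27) = 2*27 = 54
P[12] = 3*max(9,27) = 3*27 = 81
P[13] = 2*max(11,54) = 2*54 = 108
One optimal split: 3 + 3 + 3 + 2 + 2; product 3*3*3*2*2 = 108.

108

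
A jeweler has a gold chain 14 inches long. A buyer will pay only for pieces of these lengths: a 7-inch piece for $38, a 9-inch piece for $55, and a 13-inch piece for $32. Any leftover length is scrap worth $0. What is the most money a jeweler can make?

76

Build f[k] bottom-up: f[k] = max over allowed piece i of (p[i] + f[k−i]).
f[1] = 0
f[2] = 0
f[3] = 0
f[4] = 0
f[5] = 0
f[6] = 0
f[7] = 38
f[8] = 38
f[9] = 55
f[10] = 55
f[11] = 55
f[12] = 55
f[13] = 55
f[14] = 76  (first piece 7, then f[7]=38)
One optimal cutting: 7 + 7 → $76.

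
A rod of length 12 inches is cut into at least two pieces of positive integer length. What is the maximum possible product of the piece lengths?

81

Define f[k] = max over 1≤i<k of i · max(k−i, f[k−i]); the inner max lets the remainder stay uncut if that's better.
f[2] = 1·max(1,0) = 1·1 = 1
f[3] = 1·max(2,1) = 1·2 = 2
f[4] = 2·max(2,1) = 2·2 = 4
f[5] = 2·max(3,2) = 2·3 = 6
f[6] = 3·max(3,2) = 3·3 = 9
f[7] = 2·max(5,6) = 2·6 = 12
f[8] = 2·max(6,9) = 2·9 = 18
f[9] = 3·max(6,9) = 3·9 = 27
f[10] = 2·max(8,18) = 2·18 = 36
f[11] = 2·max(9,27) = 2·27 = 54
f[12] = 3·max(9,27) = 3·27 = 81
One optimal split: 3 + 3 + 3 + 3; product 3·3·3·3 = 81.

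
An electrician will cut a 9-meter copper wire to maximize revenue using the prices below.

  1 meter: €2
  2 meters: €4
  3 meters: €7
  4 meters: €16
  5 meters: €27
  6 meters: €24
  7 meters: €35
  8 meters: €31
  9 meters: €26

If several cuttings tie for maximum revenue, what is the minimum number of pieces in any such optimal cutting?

Consider every possible first cut. r[k] is the best of p[i]+r[k−i] over all sellable i≤k.
r[1] = 2
r[2] = max(2+2, 4+0) = 4
r[3] = max(2+4, 4+2, 7+0) = 7
r[4] = max(2+7, 4+4, 7+2, 16+0) = 16
r[5] = max(2+16, 4+7, 7+4, 16+2, 27+0) = 27
r[6] = max(2+27, 4+16, 7+7, 16+4, 27+2, 24+0) = 29
r[7] = max(2+29, 4+27, 7+16, …, 24+2, 35+0) = 35
r[8] = max(2+35, 4+29, 7+27, …, 35+2, 31+0) = 37
r[9] = max(2+37, 4+35, 7+29, …, 31+2, 26+0) = 43
Maximum revenue is €43.
Now minimize piece count subject to staying optimal: for each k, pieces[k] = 1 + min over i with p[i]+r[k−i]=r[k] of pieces[k−i].
pieces[6] = 2
pieces[7] = 1
pieces[8] = 2
pieces[9] = 2

2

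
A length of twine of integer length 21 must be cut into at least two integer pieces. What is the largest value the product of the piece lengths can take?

2187

Define f[k] = max over 1≤i<k of i · max(k−i, f[k−i]); the inner max lets the remainder stay uncut if that's better.
f[2] = 1*max(1,0) = 1*1 = 1
f[3] = 1*max(2,1) = 1*2 = 2
f[4] = 2*max(2,1) = 2*2 = 4
f[5] = 2*max(3,2) = 2*3 = 6
f[6] = 3*max(3,2) = 3*3 = 9
f[7] = 2*max(5,6) = 2*6 = 12
f[8] = 2*max(6,9) = 2*9 = 18
f[9] = 3*max(6,9) = 3*9 = 27
f[10] = 2*max(8,18) = 2*18 = 36
f[11] = 2*max(9,27) = 2*27 = 54
f[12] = 3*max(9,27) = 3*27 = 81
f[13] = 2*max(11,54) = 2*54 = 108
f[14] = 2*max(12,81) = 2*81 = 162
f[15] = 3*max(12,81) = 3*81 = 243
f[16] = 2*max(14,162) = 2*162 = 324
f[17] = 2*max(15,243) = 2*243 = 486
f[18] = 3*max(15,243) = 3*243 = 729
f[19] = 2*max(17,486) = 2*486 = 972
f[20] = 2*max(18,729) = 2*729 = 1458
f[21] = 3*max(18,729) = 3*729 = 2187
One optimal split: 3 + 3 + 3 + 3 + 3 + 3 + 3; product 3*3*3*3*3*3*3 = 2187.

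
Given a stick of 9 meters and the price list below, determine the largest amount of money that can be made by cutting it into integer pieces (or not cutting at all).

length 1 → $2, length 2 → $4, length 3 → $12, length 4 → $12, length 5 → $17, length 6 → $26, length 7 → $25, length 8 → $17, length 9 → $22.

38

Build best[k] bottom-up: best[k] = max over allowed piece i of (p[i] + best[k−i]).
best[1] = 2
best[2] = max(2+2, 4+0) = 4
best[3] = max(2+4, 4+2, 12+0) = 12
best[4] = max(2+12, 4+4, 12+2, 12+0) = 14
best[5] = max(2+14, 4+12, 12+4, 12+2, 17+0) = 17
best[6] = max(2+17, 4+14, 12+12, 12+4, 17+2, 26+0) = 26
best[7] = max(2+26, 4+17, 12+14, …, 26+2, 25+0) = 28
best[8] = max(2+28, 4+26, 12+17, …, 25+2, 17+0) = 30
best[9] = max(2+30, 4+28, 12+26, …, 17+2, 22+0) = 38
One optimal cutting: 6 + 3 → $26 + $12 = $38.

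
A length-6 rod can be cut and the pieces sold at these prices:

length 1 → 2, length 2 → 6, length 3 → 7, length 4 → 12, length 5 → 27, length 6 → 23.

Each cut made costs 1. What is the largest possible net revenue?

28

Let v[k] be the best obtainable value from length k. For each k, try every first piece i and keep the best of price[i] + v[k−i] minus the 1 cut fee when i<k.
v[1] = 2
v[2] = max(2+2-1, 6+0) = 6
v[3] = max(2+6-1, 6+2-1, 7+0) = 7
v[4] = max(2+7-1, 6+6-1, 7+2-1, 12+0) = 12
v[5] = max(2+12-1, 6+7-1, 7+6-1, 12+2-1, 27+0) = 27
v[6] = max(2+27-1, 6+12-1, 7+7-1, 12+6-1, 27+2-1, 23+0) = 28
One optimal plan: pieces 5 + 1 (1 cut) → 29 − 1 = 28.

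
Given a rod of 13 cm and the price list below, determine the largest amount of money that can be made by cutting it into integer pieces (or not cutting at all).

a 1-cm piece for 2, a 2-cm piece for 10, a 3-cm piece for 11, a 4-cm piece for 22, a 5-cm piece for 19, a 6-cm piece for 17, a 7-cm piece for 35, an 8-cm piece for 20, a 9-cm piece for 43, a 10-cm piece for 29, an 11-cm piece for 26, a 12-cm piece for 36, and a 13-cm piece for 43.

68

Let v[k] be the best obtainable value from length k. For each k, try every first piece i and keep the best of price[i] + v[k−i].
v[1] = 2
v[2] = max(2+2, 10+0) = 10
v[3] = max(2+10, 10+2, 11+0) = 12
v[4] = max(2+12, 10+10, 11+2, 22+0) = 22
v[5] = max(2+22, 10+12, 11+10, 22+2, 19+0) = 24
v[6] = max(2+24, 10+22, 11+12, 22+10, 19+2, 17+0) = 32
v[7] = max(2+32, 10+24, 11+22, …, 17+2, 35+0) = 35
v[8] = max(2+35, 10+32, 11+24, …, 35+2, 20+0) = 44
v[9] = max(2+44, 10+35, 11+32, …, 20+2, 43+0) = 46
v[10] = max(2+46, 10+44, 11+35, …, 43+2, 29+0) = 54
v[11] = max(2+54, 10+46, 11+44, …, 29+2, 26+0) = 57
v[12] = max(2+57, 10+54, 11+46, …, 26+2, 36+0) = 66
v[13] = max(2+66, 10+57, 11+54, …, 36+2, 43+0) = 68
One optimal cutting: 4 + 4 + 4 + 1 → 22 + 22 + 22 + 2 = 68.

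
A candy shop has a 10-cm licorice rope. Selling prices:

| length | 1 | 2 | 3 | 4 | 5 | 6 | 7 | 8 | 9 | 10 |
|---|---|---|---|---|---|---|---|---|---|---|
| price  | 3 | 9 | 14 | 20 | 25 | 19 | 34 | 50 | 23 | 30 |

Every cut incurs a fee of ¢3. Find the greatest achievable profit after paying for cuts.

56

Consider every possible first cut. net[k] is the best of p[i]+net[k−i] over all sellable i≤k, charging 3 whenever i<k.
net[1] = 3
net[2] = max(3+3-3, 9+0) = 9
net[3] = max(3+9-3, 9+3-3, 14+0) = 14
net[4] = max(3+14-3, 9+9-3, 14+3-3, 20+0) = 20
net[5] = max(3+20-3, 9+14-3, 14+9-3, 20+3-3, 25+0) = 25
net[6] = max(3+25-3, 9+20-3, 14+14-3, 20+9-3, 25+3-3, 19+0) = 26
net[7] = max(3+26-3, 9+25-3, 14+20-3, …, 19+3-3, 34+0) = 34
net[8] = max(3+34-3, 9+26-3, 14+25-3, …, 34+3-3, 50+0) = 50
net[9] = max(3+50-3, 9+34-3, 14+26-3, …, 50+3-3, 23+0) = 50
net[10] = max(3+50-3, 9+50-3, 14+34-3, …, 23+3-3, 30+0) = 56
One optimal plan: pieces 8 + 2 (1 cut) → ¢59 − ¢3 = ¢56.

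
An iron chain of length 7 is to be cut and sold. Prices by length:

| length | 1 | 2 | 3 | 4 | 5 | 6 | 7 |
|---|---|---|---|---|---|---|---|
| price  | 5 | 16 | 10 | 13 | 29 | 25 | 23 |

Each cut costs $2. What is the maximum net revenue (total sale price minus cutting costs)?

47

Consider every possible first cut. v[k] is the best of p[i]+v[k−i] over all sellable i≤k, charging 2 whenever i<k.
v[1] = 5
v[2] = max(5+5-2, 16+0) = 16
v[3] = max(5+16-2, 16+5-2, 10+0) = 19
v[4] = max(5+19-2, 16+16-2, 10+5-2, 13+0) = 30
v[5] = max(5+30-2, 16+19-2, 10+16-2, 13+5-2, 29+0) = 33
v[6] = max(5+33-2, 16+30-2, 10+19-2, 13+16-2, 29+5-2, 25+0) = 44
v[7] = max(5+44-2, 16+33-2, 10+30-2, …, 25+5-2, 23+0) = 47
One optimal plan: pieces 2 + 2 + 2 + 1 (3 cuts) → $53 − $6 = $47.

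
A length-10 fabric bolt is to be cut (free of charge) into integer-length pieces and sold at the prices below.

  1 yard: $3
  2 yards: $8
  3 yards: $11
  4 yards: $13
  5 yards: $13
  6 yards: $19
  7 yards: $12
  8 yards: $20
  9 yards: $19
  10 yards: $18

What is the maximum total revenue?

Let best[k] be the best obtainable value from length k. For each k, try every first piece i and keep the best of price[i] + best[k−i].
best[1] = 3
best[2] = max(3+3, 8+0) = 8
best[3] = max(3+8, 8+3, 11+0) = 11
best[4] = max(3+11, 8+8, 11+3, 13+0) = 16
best[5] = max(3+16, 8+11, 11+8, 13+3, 13+0) = 19
best[6] = max(3+19, 8+16, 11+11, 13+8, 13+3, 19+0) = 24
best[7] = max(3+24, 8+19, 11+16, …, 19+3, 12+0) = 27
best[8] = max(3+27, 8+24, 11+19, …, 12+3, 20+0) = 32
best[9] = max(3+32, 8+27, 11+24, …, 20+3, 19+0) = 35
best[10] = max(3+35, 8+32, 11+27, …, 19+3, 18+0) = 40
One optimal cutting: 2 + 2 + 2 + 2 + 2 → $8 + $8 + $8 + $8 + $8 = $40.

40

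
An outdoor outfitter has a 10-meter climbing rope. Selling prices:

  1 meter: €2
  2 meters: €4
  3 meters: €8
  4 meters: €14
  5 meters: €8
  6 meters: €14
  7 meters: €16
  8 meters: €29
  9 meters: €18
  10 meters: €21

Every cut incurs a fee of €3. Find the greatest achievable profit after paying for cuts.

30

Let r[k] be the best obtainable value from length k. For each k, try every first piece i and keep the best of price[i] + r[k−i] minus the 3 cut fee when i<k.
r[1] = 2
r[2] = max(2+2-3, 4+0) = 4
r[3] = max(2+4-3, 4+2-3, 8+0) = 8
r[4] = max(2+8-3, 4+4-3, 8+2-3, 14+0) = 14
r[5] = max(2+14-3, 4+8-3, 8+4-3, 14+2-3, 8+0) = 13
r[6] = max(2+13-3, 4+14-3, 8+8-3, 14+4-3, 8+2-3, 14+0) = 15
r[7] = max(2+15-3, 4+13-3, 8+14-3, …, 14+2-3, 16+0) = 19
r[8] = max(2+19-3, 4+15-3, 8+13-3, …, 16+2-3, 29+0) = 29
r[9] = max(2+29-3, 4+19-3, 8+15-3, …, 29+2-3, 18+0) = 28
r[10] = max(2+28-3, 4+29-3, 8+19-3, …, 18+2-3, 21+0) = 30
One optimal plan: pieces 8 + 2 (1 cut) → €33 − €3 = €30.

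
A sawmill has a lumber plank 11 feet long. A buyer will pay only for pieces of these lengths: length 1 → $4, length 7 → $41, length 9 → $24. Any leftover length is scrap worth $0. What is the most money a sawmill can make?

Let r[k] be the best obtainable value from length k. For each k, try every first piece i and keep the best of price[i] + r[k−i].
r[1] = 4
r[2] = 8  (first piece 1, then r[1]=4)
r[3] = 12  (first piece 1, then r[2]=8)
r[4] = 16  (first piece 1, then r[3]=12)
r[5] = 20  (first piece 1, then r[4]=16)
r[6] = 24  (first piece 1, then r[5]=20)
r[7] = 41
r[8] = 45  (first piece 1, then r[7]=41)
r[9] = 49  (first piece 1, then r[8]=45)
r[10] = 53  (first piece 1, then r[9]=49)
r[11] = 57  (first piece 1, then r[10]=53)
One optimal cutting: 7 + 1 + 1 + 1 + 1 → $57.

57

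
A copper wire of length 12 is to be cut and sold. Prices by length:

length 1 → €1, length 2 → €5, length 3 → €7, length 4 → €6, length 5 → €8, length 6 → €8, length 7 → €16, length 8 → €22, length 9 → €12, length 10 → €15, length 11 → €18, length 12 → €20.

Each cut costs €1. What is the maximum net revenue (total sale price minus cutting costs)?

30

Consider every possible first cut. net[k] is the best of p[i]+net[k−i] over all sellable i≤k, charging 1 whenever i<k.
net[1] = 1
net[2] = max(1+1-1, 5+0) = 5
net[3] = max(1+5-1, 5+1-1, 7+0) = 7
net[4] = max(1+7-1, 5+5-1, 7+1-1, 6+0) = 9
net[5] = max(1+9-1, 5+7-1, 7+5-1, 6+1-1, 8+0) = 11
net[6] = max(1+11-1, 5+9-1, 7+7-1, 6+5-1, 8+1-1, 8+0) = 13
net[7] = max(1+13-1, 5+11-1, 7+9-1, …, 8+1-1, 16+0) = 16
net[8] = max(1+16-1, 5+13-1, 7+11-1, …, 16+1-1, 22+0) = 22
net[9] = max(1+22-1, 5+16-1, 7+13-1, …, 22+1-1, 12+0) = 22
net[10] = max(1+22-1, 5+22-1, 7+16-1, …, 12+1-1, 15+0) = 26
net[11] = max(1+26-1, 5+22-1, 7+22-1, …, 15+1-1, 18+0) = 28
net[12] = max(1+28-1, 5+26-1, 7+22-1, …, 18+1-1, 20+0) = 30
One optimal plan: pieces 8 + 2 + 2 (2 cuts) → €32 − €2 = €30.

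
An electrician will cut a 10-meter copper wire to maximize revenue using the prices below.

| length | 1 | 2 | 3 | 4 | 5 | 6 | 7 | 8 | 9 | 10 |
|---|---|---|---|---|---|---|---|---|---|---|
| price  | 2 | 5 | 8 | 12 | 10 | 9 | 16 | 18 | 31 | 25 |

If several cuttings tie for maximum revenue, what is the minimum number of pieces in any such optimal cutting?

Let r[k] be the best obtainable value from length k. For each k, try every first piece i and keep the best of price[i] + r[k−i].
r[1] = 2
r[2] = 5
r[3] = 8
r[4] = 12
r[5] = 14  (first piece 1, then r[4]=12)
r[6] = 17  (first piece 2, then r[4]=12)
r[7] = 20  (first piece 3, then r[4]=12)
r[8] = 24  (first piece 4, then r[4]=12)
r[9] = 31
r[10] = 33  (first piece 1, then r[9]=31)
Maximum revenue is €33.
Now minimize piece count subject to staying optimal: for each k, pieces[k] = 1 + min over i with p[i]+r[k−i]=r[k] of pieces[k−i].
pieces[7] = 2
pieces[8] = 2
pieces[9] = 1
pieces[10] = 2

2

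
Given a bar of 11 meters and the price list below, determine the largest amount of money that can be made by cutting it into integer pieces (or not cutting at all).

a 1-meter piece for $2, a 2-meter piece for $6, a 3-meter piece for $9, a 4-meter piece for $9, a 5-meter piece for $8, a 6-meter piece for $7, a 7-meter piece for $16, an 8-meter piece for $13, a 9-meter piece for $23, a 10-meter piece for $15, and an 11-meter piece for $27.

Build R[k] bottom-up: R[k] = max over allowed piece i of (p[i] + R[k−i]).
R[1] = 2
R[2] = max(2+2, 6+0) = 6
R[3] = max(2+6, 6+2, 9+0) = 9
R[4] = max(2+9, 6+6, 9+2, 9+0) = 12
R[5] = max(2+12, 6+9, 9+6, 9+2, 8+0) = 15
R[6] = max(2+15, 6+12, 9+9, 9+6, 8+2, 7+0) = 18
R[7] = max(2+18, 6+15, 9+12, …, 7+2, 16+0) = 21
R[8] = max(2+21, 6+18, 9+15, …, 16+2, 13+0) = 24
R[9] = max(2+24, 6+21, 9+18, …, 13+2, 23+0) = 27
R[10] = max(2+27, 6+24, 9+21, …, 23+2, 15+0) = 30
R[11] = max(2+30, 6+27, 9+24, …, 15+2, 27+0) = 33
One optimal cutting: 3 + 2 + 2 + 2 + 2 → $9 + $6 + $6 + $6 + $6 = $33.

33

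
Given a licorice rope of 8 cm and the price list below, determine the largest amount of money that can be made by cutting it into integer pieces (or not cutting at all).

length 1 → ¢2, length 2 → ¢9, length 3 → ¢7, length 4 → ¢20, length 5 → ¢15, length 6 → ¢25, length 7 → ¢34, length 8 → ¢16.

Let best[k] be the best obtainable value from length k. For each k, try every first piece i and keep the best of price[i] + best[k−i].
best[1] = 2
best[2] = max(2+2, 9+0) = 9
best[3] = max(2+9, 9+2, 7+0) = 11
best[4] = max(2+11, 9+9, 7+2, 20+0) = 20
best[5] = max(2+20, 9+11, 7+9, 20+2, 15+0) = 22
best[6] = max(2+22, 9+20, 7+11, 20+9, 15+2, 25+0) = 29
best[7] = max(2+29, 9+22, 7+20, …, 25+2, 34+0) = 34
best[8] = max(2+34, 9+29, 7+22, …, 34+2, 16+0) = 40
One optimal cutting: 4 + 4 → ¢20 + ¢20 = ¢40.

40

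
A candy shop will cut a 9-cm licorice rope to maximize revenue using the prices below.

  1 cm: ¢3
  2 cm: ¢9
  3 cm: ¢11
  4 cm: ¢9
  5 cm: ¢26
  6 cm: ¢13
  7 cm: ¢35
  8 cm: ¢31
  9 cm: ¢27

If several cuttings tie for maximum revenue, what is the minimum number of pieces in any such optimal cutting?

2

Let r[k] be the best obtainable value from length k. For each k, try every first piece i and keep the best of price[i] + r[k−i].
r[1] = 3
r[2] = max(3+3, 9+0) = 9
r[3] = max(3+9, 9+3, 11+0) = 12
r[4] = max(3+12, 9+9, 11+3, 9+0) = 18
r[5] = max(3+18, 9+12, 11+9, 9+3, 26+0) = 26
r[6] = max(3+26, 9+18, 11+12, 9+9, 26+3, 13+0) = 29
r[7] = max(3+29, 9+26, 11+18, …, 13+3, 35+0) = 35
r[8] = max(3+35, 9+29, 11+26, …, 35+3, 31+0) = 38
r[9] = max(3+38, 9+35, 11+29, …, 31+3, 27+0) = 44
Maximum revenue is ¢44.
Now minimize piece count subject to staying optimal: for each k, pieces[k] = 1 + min over i with p[i]+r[k−i]=r[k] of pieces[k−i].
pieces[6] = 2
pieces[7] = 1
pieces[8] = 2
pieces[9] = 2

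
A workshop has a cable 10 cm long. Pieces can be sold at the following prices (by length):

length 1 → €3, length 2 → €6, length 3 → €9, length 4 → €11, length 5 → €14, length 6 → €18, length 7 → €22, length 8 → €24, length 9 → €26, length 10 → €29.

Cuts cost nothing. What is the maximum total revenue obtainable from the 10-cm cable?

31

Build R[k] bottom-up: R[k] = max over allowed piece i of (p[i] + R[k−i]).
R[1] = 3
R[2] = max(3+3, 6+0) = 6
R[3] = max(3+6, 6+3, 9+0) = 9
R[4] = max(3+9, 6+6, 9+3, 11+0) = 12
R[5] = max(3+12, 6+9, 9+6, 11+3, 14+0) = 15
R[6] = max(3+15, 6+12, 9+9, 11+6, 14+3, 18+0) = 18
R[7] = max(3+18, 6+15, 9+12, …, 18+3, 22+0) = 22
R[8] = max(3+22, 6+18, 9+15, …, 22+3, 24+0) = 25
R[9] = max(3+25, 6+22, 9+18, …, 24+3, 26+0) = 28
R[10] = max(3+28, 6+25, 9+22, …, 26+3, 29+0) = 31
One optimal cutting: 7 + 1 + 1 + 1 → €22 + €3 + €3 + €3 = €31.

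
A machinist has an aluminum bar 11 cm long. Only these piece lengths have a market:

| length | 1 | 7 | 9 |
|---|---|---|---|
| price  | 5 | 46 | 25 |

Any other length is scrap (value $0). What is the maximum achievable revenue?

66

Let f[k] be the best obtainable value from length k. For each k, try every first piece i and keep the best of price[i] + f[k−i].
f[1] = 5
f[2] = 10  (first piece 1, then f[1]=5)
f[3] = 15  (first piece 1, then f[2]=10)
f[4] = 20  (first piece 1, then f[3]=15)
f[5] = 25  (first piece 1, then f[4]=20)
f[6] = 30  (first piece 1, then f[5]=25)
f[7] = max(5+30, 46+0) = 46
f[8] = max(5+46, 46+5) = 51
f[9] = max(5+51, 46+10, 25+0) = 56
f[10] = max(5+56, 46+15, 25+5) = 61
f[11] = max(5+61, 46+20, 25+10) = 66
One optimal cutting: 7 + 1 + 1 + 1 + 1 → $66.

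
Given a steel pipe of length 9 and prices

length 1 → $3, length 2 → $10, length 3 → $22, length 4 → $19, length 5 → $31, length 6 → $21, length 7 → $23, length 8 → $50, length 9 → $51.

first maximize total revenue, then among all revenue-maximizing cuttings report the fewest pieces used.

Build r[k] bottom-up: r[k] = max over allowed piece i of (p[i] + r[k−i]).
r[1] = 3
r[2] = 10
r[3] = 22
r[4] = 25  (first piece 1, then r[3]=22)
r[5] = 32  (first piece 2, then r[3]=22)
r[6] = 44  (first piece 3, then r[3]=22)
r[7] = 47  (first piece 1, then r[6]=44)
r[8] = 54  (first piece 2, then r[6]=44)
r[9] = 66  (first piece 3, then r[6]=44)
Maximum revenue is $66.
Now minimize piece count subject to staying optimal: for each k, pieces[k] = 1 + min over i with p[i]+r[k−i]=r[k] of pieces[k−i].
pieces[6] = 2
pieces[7] = 3
pieces[8] = 3
pieces[9] = 3

3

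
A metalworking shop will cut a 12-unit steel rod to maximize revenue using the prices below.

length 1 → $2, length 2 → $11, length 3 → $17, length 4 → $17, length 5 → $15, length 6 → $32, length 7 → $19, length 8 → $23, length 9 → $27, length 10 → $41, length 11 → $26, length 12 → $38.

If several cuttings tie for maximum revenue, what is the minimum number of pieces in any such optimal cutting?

Let r[k] be the best obtainable value from length k. For each k, try every first piece i and keep the best of price[i] + r[k−i].
r[1] = 2
r[2] = 11
r[3] = 17
r[4] = 22  (first piece 2, then r[2]=11)
r[5] = 28  (first piece 2, then r[3]=17)
r[6] = 34  (first piece 3, then r[3]=17)
r[7] = 39  (first piece 2, then r[5]=28)
r[8] = 45  (first piece 2, then r[6]=34)
r[9] = 51  (first piece 3, then r[6]=34)
r[10] = 56  (first piece 2, then r[8]=45)
r[11] = 62  (first piece 2, then r[9]=51)
r[12] = 68  (first piece 3, then r[9]=51)
Maximum revenue is $68.
Now minimize piece count subject to staying optimal: for each k, pieces[k] = 1 + min over i with p[i]+r[k−i]=r[k] of pieces[k−i].
pieces[9] = 3
pieces[10] = 4
pieces[11] = 4
pieces[12] = 4

4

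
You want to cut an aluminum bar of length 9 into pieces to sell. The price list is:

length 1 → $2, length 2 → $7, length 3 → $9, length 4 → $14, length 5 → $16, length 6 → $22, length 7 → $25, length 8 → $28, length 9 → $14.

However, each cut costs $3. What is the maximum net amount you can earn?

Consider every possible first cut. r[k] is the best of p[i]+r[k−i] over all sellable i≤k, charging 3 whenever i<k.
r[1] = 2
r[2] = max(2+2-3, 7+0) = 7
r[3] = max(2+7-3, 7+2-3, 9+0) = 9
r[4] = max(2+9-3, 7+7-3, 9+2-3, 14+0) = 14
r[5] = max(2+14-3, 7+9-3, 9+7-3, 14+2-3, 16+0) = 16
r[6] = max(2+16-3, 7+14-3, 9+9-3, 14+7-3, 16+2-3, 22+0) = 22
r[7] = max(2+22-3, 7+16-3, 9+14-3, …, 22+2-3, 25+0) = 25
r[8] = max(2+25-3, 7+22-3, 9+16-3, …, 25+2-3, 28+0) = 28
r[9] = max(2+28-3, 7+25-3, 9+22-3, …, 28+2-3, 14+0) = 29
One optimal plan: pieces 7 + 2 (1 cut) → $32 − $3 = $29.

29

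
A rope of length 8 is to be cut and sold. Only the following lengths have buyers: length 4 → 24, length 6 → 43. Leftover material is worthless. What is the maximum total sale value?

Let r[k] be the best obtainable value from length k. For each k, try every first piece i and keep the best of price[i] + r[k−i].
r[1] = 0
r[2] = 0
r[3] = 0
r[4] = 24
r[5] = 24
r[6] = 43
r[7] = 43
r[8] = 48  (first piece 4, then r[4]=24)
One optimal cutting: 4 + 4 → 48.

48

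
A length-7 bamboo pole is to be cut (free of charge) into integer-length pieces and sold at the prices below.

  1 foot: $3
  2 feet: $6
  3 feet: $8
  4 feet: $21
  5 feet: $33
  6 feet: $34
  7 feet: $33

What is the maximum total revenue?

Let v[k] be the best obtainable value from length k. For each k, try every first piece i and keep the best of price[i] + v[k−i].
v[1] = 3
v[2] = 6  (first piece 1, then v[1]=3)
v[3] = 9  (first piece 1, then v[2]=6)
v[4] = 21
v[5] = 33
v[6] = 36  (first piece 1, then v[5]=33)
v[7] = 39  (first piece 1, then v[6]=36)
One optimal cutting: 5 + 1 + 1 → $33 + $3 + $3 = $39.

39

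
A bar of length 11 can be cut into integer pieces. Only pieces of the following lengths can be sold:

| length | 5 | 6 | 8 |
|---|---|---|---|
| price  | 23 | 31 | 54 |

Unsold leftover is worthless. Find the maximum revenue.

Let r[k] be the best obtainable value from length k. For each k, try every first piece i and keep the best of price[i] + r[k−i].
r[1] = 0
r[2] = 0
r[3] = 0
r[4] = 0
r[5] = 23
r[6] = 31
r[7] = 31
r[8] = 54
r[9] = 54
r[10] = 54
r[11] = 54
One optimal cutting: pieces 8 with 3 units of scrap → 54.

54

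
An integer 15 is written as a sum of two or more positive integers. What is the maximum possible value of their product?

Let g[k] be the best product for length k (with at least one cut). For each first piece i, the rest contributes max(k−i, g[k−i]).
Small cases: g[2]=1, g[3]=2, g[4]=4, g[5]=6, g[6]=9, g[7]=12.
g[8] = 2·max(6,9) = 2·9 = 18
g[9] = 3·max(6,9) = 3·9 = 27
g[10] = 2·max(8,18) = 2·18 = 36
g[11] = 2·max(9,27) = 2·27 = 54
g[12] = 3·max(9,27) = 3·27 = 81
g[13] = 2·max(11,54) = 2·54 = 108
g[14] = 2·max(12,81) = 2·81 = 162
g[15] = 3·max(12,81) = 3·81 = 243
One optimal split: 3 + 3 + 3 + 3 + 3; product 3·3·3·3·3 = 243.

243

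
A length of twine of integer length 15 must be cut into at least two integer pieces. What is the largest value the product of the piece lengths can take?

243

Fill g[k] for k=2..15: at each k try every first piece i and multiply by the better of (k−i) uncut or g[k−i].
Small cases: g[2]=1, g[3]=2, g[4]=4, g[5]=6, g[6]=9, g[7]=12, g[8]=18, g[9]=27, g[10]=36.
g[11] = 2·max(9,27) = 2·27 = 54
g[12] = 3·max(9,27) = 3·27 = 81
g[13] = 2·max(11,54) = 2·54 = 108
g[14] = 2·max(12,81) = 2·81 = 162
g[15] = 3·max(12,81) = 3·81 = 243
One optimal split: 3 + 3 + 3 + 3 + 3; product 3·3·3·3·3 = 243.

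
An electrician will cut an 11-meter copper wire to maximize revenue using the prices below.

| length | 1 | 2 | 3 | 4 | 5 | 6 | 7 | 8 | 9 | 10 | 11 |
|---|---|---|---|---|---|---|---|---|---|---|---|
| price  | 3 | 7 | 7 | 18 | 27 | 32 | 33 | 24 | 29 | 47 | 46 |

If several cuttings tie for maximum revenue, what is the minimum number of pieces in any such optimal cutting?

2

Let r[k] be the best obtainable value from length k. For each k, try every first piece i and keep the best of price[i] + r[k−i].
r[1] = 3
r[2] = max(3+3, 7+0) = 7
r[3] = max(3+7, 7+3, 7+0) = 10
r[4] = max(3+10, 7+7, 7+3, 18+0) = 18
r[5] = max(3+18, 7+10, 7+7, 18+3, 27+0) = 27
r[6] = max(3+27, 7+18, 7+10, 18+7, 27+3, 32+0) = 32
r[7] = max(3+32, 7+27, 7+18, …, 32+3, 33+0) = 35
r[8] = max(3+35, 7+32, 7+27, …, 33+3, 24+0) = 39
r[9] = max(3+39, 7+35, 7+32, …, 24+3, 29+0) = 45
r[10] = max(3+45, 7+39, 7+35, …, 29+3, 47+0) = 54
r[11] = max(3+54, 7+45, 7+39, …, 47+3, 46+0) = 59
Maximum revenue is €59.
Now minimize piece count subject to staying optimal: for each k, pieces[k] = 1 + min over i with p[i]+r[k−i]=r[k] of pieces[k−i].
pieces[8] = 2
pieces[9] = 2
pieces[10] = 2
pieces[11] = 2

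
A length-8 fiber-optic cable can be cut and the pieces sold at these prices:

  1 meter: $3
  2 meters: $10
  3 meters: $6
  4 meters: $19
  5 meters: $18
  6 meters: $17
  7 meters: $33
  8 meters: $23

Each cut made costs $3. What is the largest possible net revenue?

Let r[k] be the best obtainable value from length k. For each k, try every first piece i and keep the best of price[i] + r[k−i] minus the 3 cut fee when i<k.
r[1] = 3
r[2] = 10
r[3] = 10  (first piece 1, then r[2]=10)
r[4] = 19
r[5] = 19  (first piece 1, then r[4]=19)
r[6] = 26  (first piece 2, then r[4]=19)
r[7] = 33
r[8] = 35  (first piece 4, then r[4]=19)
One optimal plan: pieces 4 + 4 (1 cut) → $38 − $3 = $35.

35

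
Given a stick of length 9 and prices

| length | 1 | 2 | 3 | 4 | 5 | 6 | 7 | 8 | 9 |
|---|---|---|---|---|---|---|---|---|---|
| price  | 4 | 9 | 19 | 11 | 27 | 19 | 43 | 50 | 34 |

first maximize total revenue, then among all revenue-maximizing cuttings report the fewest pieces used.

3

Let r[k] be the best obtainable value from length k. For each k, try every first piece i and keep the best of price[i] + r[k−i].
r[1] = 4
r[2] = 9
r[3] = 19
r[4] = 23  (first piece 1, then r[3]=19)
r[5] = 28  (first piece 2, then r[3]=19)
r[6] = 38  (first piece 3, then r[3]=19)
r[7] = 43
r[8] = 50
r[9] = 57  (first piece 3, then r[6]=38)
Maximum revenue is €57.
Now minimize piece count subject to staying optimal: for each k, pieces[k] = 1 + min over i with p[i]+r[k−i]=r[k] of pieces[k−i].
pieces[6] = 2
pieces[7] = 1
pieces[8] = 1
pieces[9] = 3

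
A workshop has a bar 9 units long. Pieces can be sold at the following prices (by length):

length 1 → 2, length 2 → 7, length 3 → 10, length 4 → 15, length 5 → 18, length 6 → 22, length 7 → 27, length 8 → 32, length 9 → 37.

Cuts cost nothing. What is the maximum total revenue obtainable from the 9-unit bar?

37

Let best[k] be the best obtainable value from length k. For each k, try every first piece i and keep the best of price[i] + best[k−i].
best[1] = 2
best[2] = 7
best[3] = 10
best[4] = 15
best[5] = 18
best[6] = 22  (first piece 2, then best[4]=15)
best[7] = 27
best[8] = 32
best[9] = 37
Best is to sell the whole 9-unit piece uncut for 37.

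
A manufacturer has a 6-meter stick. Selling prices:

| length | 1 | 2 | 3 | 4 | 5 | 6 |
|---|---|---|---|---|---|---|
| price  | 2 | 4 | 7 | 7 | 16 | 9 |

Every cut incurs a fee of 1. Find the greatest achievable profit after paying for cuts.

Build v[k] bottom-up: v[k] = max over allowed piece i of (p[i] + v[k−i]) − 1 per cut.
v[1] = 2
v[2] = 4
v[3] = 7
v[4] = 8  (first piece 1, then v[3]=7)
v[5] = 16
v[6] = 17  (first piece 1, then v[5]=16)
One optimal plan: pieces 5 + 1 (1 cut) → 18 − 1 = 17.

17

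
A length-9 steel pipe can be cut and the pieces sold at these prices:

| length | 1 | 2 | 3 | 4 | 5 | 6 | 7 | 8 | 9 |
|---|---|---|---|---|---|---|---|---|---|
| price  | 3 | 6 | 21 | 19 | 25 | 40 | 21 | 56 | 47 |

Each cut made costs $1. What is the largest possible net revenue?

61

Consider every possible first cut. net[k] is the best of p[i]+net[k−i] over all sellable i≤k, charging 1 whenever i<k.
net[1] = 3
net[2] = max(3+3-1, 6+0) = 6
net[3] = max(3+6-1, 6+3-1, 21+0) = 21
net[4] = max(3+21-1, 6+6-1, 21+3-1, 19+0) = 23
net[5] = max(3+23-1, 6+21-1, 21+6-1, 19+3-1, 25+0) = 26
net[6] = max(3+26-1, 6+23-1, 21+21-1, 19+6-1, 25+3-1, 40+0) = 41
net[7] = max(3+41-1, 6+26-1, 21+23-1, …, 40+3-1, 21+0) = 43
net[8] = max(3+43-1, 6+41-1, 21+26-1, …, 21+3-1, 56+0) = 56
net[9] = max(3+56-1, 6+43-1, 21+41-1, …, 56+3-1, 47+0) = 61
One optimal plan: pieces 3 + 3 + 3 (2 cuts) → $63 − $2 = $61.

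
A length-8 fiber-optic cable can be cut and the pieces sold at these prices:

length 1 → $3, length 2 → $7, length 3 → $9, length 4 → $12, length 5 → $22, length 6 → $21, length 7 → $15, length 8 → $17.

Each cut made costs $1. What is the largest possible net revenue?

30

Let net[k] be the best obtainable value from length k. For each k, try every first piece i and keep the best of price[i] + net[k−i] minus the 1 cut fee when i<k.
net[1] = 3
net[2] = max(3+3-1, 7+0) = 7
net[3] = max(3+7-1, 7+3-1, 9+0) = 9
net[4] = max(3+9-1, 7+7-1, 9+3-1, 12+0) = 13
net[5] = max(3+13-1, 7+9-1, 9+7-1, 12+3-1, 22+0) = 22
net[6] = max(3+22-1, 7+13-1, 9+9-1, 12+7-1, 22+3-1, 21+0) = 24
net[7] = max(3+24-1, 7+22-1, 9+13-1, …, 21+3-1, 15+0) = 28
net[8] = max(3+28-1, 7+24-1, 9+22-1, …, 15+3-1, 17+0) = 30
One optimal plan: pieces 5 + 2 + 1 (2 cuts) → $32 − $2 = $30.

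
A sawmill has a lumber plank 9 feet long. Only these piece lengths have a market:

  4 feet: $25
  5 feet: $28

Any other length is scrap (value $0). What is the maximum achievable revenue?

53

Build best[k] bottom-up: best[k] = max over allowed piece i of (p[i] + best[k−i]).
best[1] = 0
best[2] = 0
best[3] = 0
best[4] = 25
best[5] = 28
best[6] = 28
best[7] = 28
best[8] = 50  (first piece 4, then best[4]=25)
best[9] = 53  (first piece 4, then best[5]=28)
One optimal cutting: 5 + 4 → $53.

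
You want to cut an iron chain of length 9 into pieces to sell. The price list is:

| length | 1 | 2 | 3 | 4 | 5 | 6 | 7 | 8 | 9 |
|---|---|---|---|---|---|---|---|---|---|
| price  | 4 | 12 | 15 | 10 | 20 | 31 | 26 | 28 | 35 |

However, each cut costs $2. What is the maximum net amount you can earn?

Build v[k] bottom-up: v[k] = max over allowed piece i of (p[i] + v[k−i]) − 2 per cut.
v[1] = 4
v[2] = 12
v[3] = 15
v[4] = 22  (first piece 2, then v[2]=12)
v[5] = 25  (first piece 2, then v[3]=15)
v[6] = 32  (first piece 2, then v[4]=22)
v[7] = 35  (first piece 2, then v[5]=25)
v[8] = 42  (first piece 2, then v[6]=32)
v[9] = 45  (first piece 2, then v[7]=35)
One optimal plan: pieces 3 + 2 + 2 + 2 (3 cuts) → $51 − $6 = $45.

45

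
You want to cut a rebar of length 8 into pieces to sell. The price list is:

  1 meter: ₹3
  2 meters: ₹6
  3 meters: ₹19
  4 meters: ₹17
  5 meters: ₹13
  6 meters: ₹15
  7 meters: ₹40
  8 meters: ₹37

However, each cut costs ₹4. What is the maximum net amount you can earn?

Let r[k] be the best obtainable value from length k. For each k, try every first piece i and keep the best of price[i] + r[k−i] minus the 4 cut fee when i<k.
r[1] = 3
r[2] = 6
r[3] = 19
r[4] = 18  (first piece 1, then r[3]=19)
r[5] = 21  (first piece 2, then r[3]=19)
r[6] = 34  (first piece 3, then r[3]=19)
r[7] = 40
r[8] = 39  (first piece 1, then r[7]=40)
One optimal plan: pieces 7 + 1 (1 cut) → ₹43 − ₹4 = ₹39.

39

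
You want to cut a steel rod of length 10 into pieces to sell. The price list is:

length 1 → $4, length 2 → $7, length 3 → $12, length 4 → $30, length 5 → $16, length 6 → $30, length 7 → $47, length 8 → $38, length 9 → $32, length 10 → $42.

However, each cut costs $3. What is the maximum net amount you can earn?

Build v[k] bottom-up: v[k] = max over allowed piece i of (p[i] + v[k−i]) − 3 per cut.
v[1] = 4
v[2] = max(4+4-3, 7+0) = 7
v[3] = max(4+7-3, 7+4-3, 12+0) = 12
v[4] = max(4+12-3, 7+7-3, 12+4-3, 30+0) = 30
v[5] = max(4+30-3, 7+12-3, 12+7-3, 30+4-3, 16+0) = 31
v[6] = max(4+31-3, 7+30-3, 12+12-3, 30+7-3, 16+4-3, 30+0) = 34
v[7] = max(4+34-3, 7+31-3, 12+30-3, …, 30+4-3, 47+0) = 47
v[8] = max(4+47-3, 7+34-3, 12+31-3, …, 47+4-3, 38+0) = 57
v[9] = max(4+57-3, 7+47-3, 12+34-3, …, 38+4-3, 32+0) = 58
v[10] = max(4+58-3, 7+57-3, 12+47-3, …, 32+4-3, 42+0) = 61
One optimal plan: pieces 4 + 4 + 2 (2 cuts) → $67 − $6 = $61.

61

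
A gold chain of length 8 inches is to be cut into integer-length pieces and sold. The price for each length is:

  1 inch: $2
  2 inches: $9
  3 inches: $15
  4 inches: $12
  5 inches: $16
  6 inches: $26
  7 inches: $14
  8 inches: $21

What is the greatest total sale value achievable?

39

Consider every possible first cut. r[k] is the best of p[i]+r[k−i] over all sellable i≤k.
r[1] = 2
r[2] = max(2+2, 9+0) = 9
r[3] = max(2+9, 9+2, 15+0) = 15
r[4] = max(2+15, 9+9, 15+2, 12+0) = 18
r[5] = max(2+18, 9+15, 15+9, 12+2, 16+0) = 24
r[6] = max(2+24, 9+18, 15+15, 12+9, 16+2, 26+0) = 30
r[7] = max(2+30, 9+24, 15+18, …, 26+2, 14+0) = 33
r[8] = max(2+33, 9+30, 15+24, …, 14+2, 21+0) = 39
One optimal cutting: 3 + 3 + 2 → $15 + $15 + $9 = $39.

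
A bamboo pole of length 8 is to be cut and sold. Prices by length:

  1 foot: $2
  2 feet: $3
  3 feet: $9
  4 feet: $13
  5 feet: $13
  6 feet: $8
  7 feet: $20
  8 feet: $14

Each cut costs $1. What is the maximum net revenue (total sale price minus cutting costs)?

25

Consider every possible first cut. r[k] is the best of p[i]+r[k−i] over all sellable i≤k, charging 1 whenever i<k.
r[1] = 2
r[2] = 3  (first piece 1, then r[1]=2)
r[3] = 9
r[4] = 13
r[5] = 14  (first piece 1, then r[4]=13)
r[6] = 17  (first piece 3, then r[3]=9)
r[7] = 21  (first piece 3, then r[4]=13)
r[8] = 25  (first piece 4, then r[4]=13)
One optimal plan: pieces 4 + 4 (1 cut) → $26 − $1 = $25.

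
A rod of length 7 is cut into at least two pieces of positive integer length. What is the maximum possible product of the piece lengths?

12

Fill g[k] for k=2..7: at each k try every first piece i and multiply by the better of (k−i) uncut or g[k−i].
g[2] = 1·max(1,0) = 1·1 = 1
g[3] = max(1·2, 2·1) = 2
g[4] = max(1·3, 2·2, 3·1) = 4
g[5] = max(1·4, 2·3, 3·2, 4·1) = 6
g[6] = max(1·6, 2·4, 3·3, 4·2, 5·1) = 9
g[7] = max(1·9, 2·6, 3·4, 4·3, 5·2, 6·1) = 12
One optimal split: 3 + 2 + 2; product 3·2·2 = 12.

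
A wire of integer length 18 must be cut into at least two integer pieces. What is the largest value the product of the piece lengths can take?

Fill m[k] for k=2..18: at each k try every first piece i and multiply by the better of (k−i) uncut or m[k−i].
m[2] = 1×max(1,0) = 1×1 = 1
m[3] = max(1×2, 2×1) = 2
m[4] = max(1×3, 2×2, 3×1) = 4
m[5] = max(1×4, 2×3, 3×2, 4×1) = 6
m[6] = max(1×6, 2×4, 3×3, 4×2, 5×1) = 9
m[7] = max(1×9, 2×6, 3×4, 4×3, 5×2, 6×1) = 12
m[8] = max(1×12, 2×9, 3×6, …, 6×2, 7×1) = 18
m[9] = max(1×18, 2×12, 3×9, …, 7×2, 8×1) = 27
m[10] = max(1×27, 2×18, 3×12, …, 8×2, 9×1) = 36
m[11] = max(1×36, 2×27, 3×18, …, 9×2, 10×1) = 54
m[12] = max(1×54, 2×36, 3×27, …, 10×2, 11×1) = 81
m[13] = max(1×81, 2×54, 3×36, …, 11×2, 12×1) = 108
m[14] = max(1×108, 2×81, 3×54, …, 12×2, 13×1) = 162
m[15] = max(1×162, 2×108, 3×81, …, 13×2, 14×1) = 243
m[16] = max(1×243, 2×162, 3×108, …, 14×2, 15×1) = 324
m[17] = max(1×324, 2×243, 3×162, …, 15×2, 16×1) = 486
m[18] = max(1×486, 2×324, 3×243, …, 16×2, 17×1) = 729
One optimal split: 3 + 3 + 3 + 3 + 3 + 3; product 3×3×3×3×3×3 = 729.

729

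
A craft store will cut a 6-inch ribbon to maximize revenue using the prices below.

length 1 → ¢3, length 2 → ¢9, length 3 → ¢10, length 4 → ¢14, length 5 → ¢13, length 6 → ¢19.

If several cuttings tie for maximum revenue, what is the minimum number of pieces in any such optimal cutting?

Build r[k] bottom-up: r[k] = max over allowed piece i of (p[i] + r[k−i]).
r[1] = 3
r[2] = 9
r[3] = 12  (first piece 1, then r[2]=9)
r[4] = 18  (first piece 2, then r[2]=9)
r[5] = 21  (first piece 1, then r[4]=18)
r[6] = 27  (first piece 2, then r[4]=18)
Maximum revenue is ¢27.
Now minimize piece count subject to staying optimal: for each k, pieces[k] = 1 + min over i with p[i]+r[k−i]=r[k] of pieces[k−i].
pieces[3] = 2
pieces[4] = 2
pieces[5] = 3
pieces[6] = 3

3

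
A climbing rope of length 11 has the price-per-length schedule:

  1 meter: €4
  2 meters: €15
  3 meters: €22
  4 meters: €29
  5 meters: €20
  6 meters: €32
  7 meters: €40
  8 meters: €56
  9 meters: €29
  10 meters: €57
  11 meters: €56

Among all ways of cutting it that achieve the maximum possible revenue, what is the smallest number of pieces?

5

Consider every possible first cut. r[k] is the best of p[i]+r[k−i] over all sellable i≤k.
r[1] = 4
r[2] = 15
r[3] = 22
r[4] = 30  (first piece 2, then r[2]=15)
r[5] = 37  (first piece 2, then r[3]=22)
r[6] = 45  (first piece 2, then r[4]=30)
r[7] = 52  (first piece 2, then r[5]=37)
r[8] = 60  (first piece 2, then r[6]=45)
r[9] = 67  (first piece 2, then r[7]=52)
r[10] = 75  (first piece 2, then r[8]=60)
r[11] = 82  (first piece 2, then r[9]=67)
Maximum revenue is €82.
Now minimize piece count subject to staying optimal: for each k, pieces[k] = 1 + min over i with p[i]+r[k−i]=r[k] of pieces[k−i].
pieces[8] = 4
pieces[9] = 4
pieces[10] = 5
pieces[11] = 5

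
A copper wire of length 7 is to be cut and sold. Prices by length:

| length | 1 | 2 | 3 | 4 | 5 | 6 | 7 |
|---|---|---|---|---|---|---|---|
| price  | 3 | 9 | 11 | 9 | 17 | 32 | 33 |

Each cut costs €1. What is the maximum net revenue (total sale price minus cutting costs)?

34

Build net[k] bottom-up: net[k] = max over allowed piece i of (p[i] + net[k−i]) − 1 per cut.
net[1] = 3
net[2] = 9
net[3] = 11  (first piece 1, then net[2]=9)
net[4] = 17  (first piece 2, then net[2]=9)
net[5] = 19  (first piece 1, then net[4]=17)
net[6] = 32
net[7] = 34  (first piece 1, then net[6]=32)
One optimal plan: pieces 6 + 1 (1 cut) → €35 − €1 = €34.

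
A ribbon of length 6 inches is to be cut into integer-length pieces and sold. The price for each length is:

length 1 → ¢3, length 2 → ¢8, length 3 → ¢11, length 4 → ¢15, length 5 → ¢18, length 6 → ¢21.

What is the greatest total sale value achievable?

Build best[k] bottom-up: best[k] = max over allowed piece i of (p[i] + best[k−i]).
best[1] = 3
best[2] = max(3+3, 8+0) = 8
best[3] = max(3+8, 8+3, 11+0) = 11
best[4] = max(3+11, 8+8, 11+3, 15+0) = 16
best[5] = max(3+16, 8+11, 11+8, 15+3, 18+0) = 19
best[6] = max(3+19, 8+16, 11+11, 15+8, 18+3, 21+0) = 24
One optimal cutting: 2 + 2 + 2 → ¢8 + ¢8 + ¢8 = ¢24.

24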